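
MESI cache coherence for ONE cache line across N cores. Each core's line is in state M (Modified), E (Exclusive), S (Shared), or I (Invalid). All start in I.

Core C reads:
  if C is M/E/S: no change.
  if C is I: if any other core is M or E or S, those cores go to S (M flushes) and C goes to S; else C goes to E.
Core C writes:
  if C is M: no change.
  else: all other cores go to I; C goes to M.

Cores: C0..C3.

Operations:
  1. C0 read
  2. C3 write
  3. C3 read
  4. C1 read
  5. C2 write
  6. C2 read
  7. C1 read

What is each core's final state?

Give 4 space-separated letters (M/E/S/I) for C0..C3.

Answer: I S S I

Derivation:
Op 1: C0 read [C0 read from I: no other sharers -> C0=E (exclusive)] -> [E,I,I,I]
Op 2: C3 write [C3 write: invalidate ['C0=E'] -> C3=M] -> [I,I,I,M]
Op 3: C3 read [C3 read: already in M, no change] -> [I,I,I,M]
Op 4: C1 read [C1 read from I: others=['C3=M'] -> C1=S, others downsized to S] -> [I,S,I,S]
Op 5: C2 write [C2 write: invalidate ['C1=S', 'C3=S'] -> C2=M] -> [I,I,M,I]
Op 6: C2 read [C2 read: already in M, no change] -> [I,I,M,I]
Op 7: C1 read [C1 read from I: others=['C2=M'] -> C1=S, others downsized to S] -> [I,S,S,I]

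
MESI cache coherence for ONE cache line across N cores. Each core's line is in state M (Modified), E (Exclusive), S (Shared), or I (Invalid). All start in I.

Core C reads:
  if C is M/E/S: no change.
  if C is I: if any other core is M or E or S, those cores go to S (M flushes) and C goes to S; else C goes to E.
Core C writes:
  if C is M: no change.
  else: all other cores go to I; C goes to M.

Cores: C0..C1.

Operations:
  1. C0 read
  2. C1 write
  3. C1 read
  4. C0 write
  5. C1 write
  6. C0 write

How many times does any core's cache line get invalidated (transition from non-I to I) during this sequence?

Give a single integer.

Op 1: C0 read [C0 read from I: no other sharers -> C0=E (exclusive)] -> [E,I] (invalidations this op: 0; running total: 0)
Op 2: C1 write [C1 write: invalidate ['C0=E'] -> C1=M] -> [I,M] (invalidations this op: 1; running total: 1)
Op 3: C1 read [C1 read: already in M, no change] -> [I,M] (invalidations this op: 0; running total: 1)
Op 4: C0 write [C0 write: invalidate ['C1=M'] -> C0=M] -> [M,I] (invalidations this op: 1; running total: 2)
Op 5: C1 write [C1 write: invalidate ['C0=M'] -> C1=M] -> [I,M] (invalidations this op: 1; running total: 3)
Op 6: C0 write [C0 write: invalidate ['C1=M'] -> C0=M] -> [M,I] (invalidations this op: 1; running total: 4)

Answer: 4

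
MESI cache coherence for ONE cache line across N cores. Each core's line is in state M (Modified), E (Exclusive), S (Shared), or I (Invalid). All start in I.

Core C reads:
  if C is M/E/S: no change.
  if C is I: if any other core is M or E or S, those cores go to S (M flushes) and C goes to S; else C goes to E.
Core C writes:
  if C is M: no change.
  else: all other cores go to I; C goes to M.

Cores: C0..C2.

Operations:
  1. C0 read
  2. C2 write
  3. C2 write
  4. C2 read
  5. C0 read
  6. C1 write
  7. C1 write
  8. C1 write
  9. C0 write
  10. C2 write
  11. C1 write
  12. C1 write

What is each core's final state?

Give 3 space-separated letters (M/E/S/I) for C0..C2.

Answer: I M I

Derivation:
Op 1: C0 read [C0 read from I: no other sharers -> C0=E (exclusive)] -> [E,I,I]
Op 2: C2 write [C2 write: invalidate ['C0=E'] -> C2=M] -> [I,I,M]
Op 3: C2 write [C2 write: already M (modified), no change] -> [I,I,M]
Op 4: C2 read [C2 read: already in M, no change] -> [I,I,M]
Op 5: C0 read [C0 read from I: others=['C2=M'] -> C0=S, others downsized to S] -> [S,I,S]
Op 6: C1 write [C1 write: invalidate ['C0=S', 'C2=S'] -> C1=M] -> [I,M,I]
Op 7: C1 write [C1 write: already M (modified), no change] -> [I,M,I]
Op 8: C1 write [C1 write: already M (modified), no change] -> [I,M,I]
Op 9: C0 write [C0 write: invalidate ['C1=M'] -> C0=M] -> [M,I,I]
Op 10: C2 write [C2 write: invalidate ['C0=M'] -> C2=M] -> [I,I,M]
Op 11: C1 write [C1 write: invalidate ['C2=M'] -> C1=M] -> [I,M,I]
Op 12: C1 write [C1 write: already M (modified), no change] -> [I,M,I]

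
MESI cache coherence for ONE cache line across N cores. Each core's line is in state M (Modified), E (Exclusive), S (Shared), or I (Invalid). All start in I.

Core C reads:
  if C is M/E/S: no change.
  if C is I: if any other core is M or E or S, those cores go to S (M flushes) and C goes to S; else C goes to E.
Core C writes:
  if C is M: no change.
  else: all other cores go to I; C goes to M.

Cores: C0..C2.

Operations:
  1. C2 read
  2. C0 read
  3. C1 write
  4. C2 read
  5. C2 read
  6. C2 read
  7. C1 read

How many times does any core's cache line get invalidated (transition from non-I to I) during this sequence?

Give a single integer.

Op 1: C2 read [C2 read from I: no other sharers -> C2=E (exclusive)] -> [I,I,E] (invalidations this op: 0; running total: 0)
Op 2: C0 read [C0 read from I: others=['C2=E'] -> C0=S, others downsized to S] -> [S,I,S] (invalidations this op: 0; running total: 0)
Op 3: C1 write [C1 write: invalidate ['C0=S', 'C2=S'] -> C1=M] -> [I,M,I] (invalidations this op: 2; running total: 2)
Op 4: C2 read [C2 read from I: others=['C1=M'] -> C2=S, others downsized to S] -> [I,S,S] (invalidations this op: 0; running total: 2)
Op 5: C2 read [C2 read: already in S, no change] -> [I,S,S] (invalidations this op: 0; running total: 2)
Op 6: C2 read [C2 read: already in S, no change] -> [I,S,S] (invalidations this op: 0; running total: 2)
Op 7: C1 read [C1 read: already in S, no change] -> [I,S,S] (invalidations this op: 0; running total: 2)

Answer: 2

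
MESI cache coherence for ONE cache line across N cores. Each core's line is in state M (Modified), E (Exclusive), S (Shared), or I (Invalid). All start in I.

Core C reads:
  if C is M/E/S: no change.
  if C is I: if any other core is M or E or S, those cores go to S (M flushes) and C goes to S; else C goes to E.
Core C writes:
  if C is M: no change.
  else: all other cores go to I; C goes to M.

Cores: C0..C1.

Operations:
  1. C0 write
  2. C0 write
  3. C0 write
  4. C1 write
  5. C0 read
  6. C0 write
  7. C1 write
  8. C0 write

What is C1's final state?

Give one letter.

Answer: I

Derivation:
Op 1: C0 write [C0 write: invalidate none -> C0=M] -> [M,I]
Op 2: C0 write [C0 write: already M (modified), no change] -> [M,I]
Op 3: C0 write [C0 write: already M (modified), no change] -> [M,I]
Op 4: C1 write [C1 write: invalidate ['C0=M'] -> C1=M] -> [I,M]
Op 5: C0 read [C0 read from I: others=['C1=M'] -> C0=S, others downsized to S] -> [S,S]
Op 6: C0 write [C0 write: invalidate ['C1=S'] -> C0=M] -> [M,I]
Op 7: C1 write [C1 write: invalidate ['C0=M'] -> C1=M] -> [I,M]
Op 8: C0 write [C0 write: invalidate ['C1=M'] -> C0=M] -> [M,I]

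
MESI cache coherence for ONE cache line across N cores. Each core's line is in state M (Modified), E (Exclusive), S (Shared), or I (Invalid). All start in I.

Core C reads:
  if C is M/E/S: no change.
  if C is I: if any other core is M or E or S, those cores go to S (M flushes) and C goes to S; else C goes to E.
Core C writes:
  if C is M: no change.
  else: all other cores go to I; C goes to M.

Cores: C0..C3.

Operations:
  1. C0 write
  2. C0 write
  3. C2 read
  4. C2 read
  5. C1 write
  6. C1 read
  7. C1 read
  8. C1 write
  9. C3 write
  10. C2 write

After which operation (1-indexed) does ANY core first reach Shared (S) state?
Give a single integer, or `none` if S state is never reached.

Answer: 3

Derivation:
Op 1: C0 write [C0 write: invalidate none -> C0=M] -> [M,I,I,I]
Op 2: C0 write [C0 write: already M (modified), no change] -> [M,I,I,I]
Op 3: C2 read [C2 read from I: others=['C0=M'] -> C2=S, others downsized to S] -> [S,I,S,I]
  -> First S state at op 3; remaining ops need not be traced.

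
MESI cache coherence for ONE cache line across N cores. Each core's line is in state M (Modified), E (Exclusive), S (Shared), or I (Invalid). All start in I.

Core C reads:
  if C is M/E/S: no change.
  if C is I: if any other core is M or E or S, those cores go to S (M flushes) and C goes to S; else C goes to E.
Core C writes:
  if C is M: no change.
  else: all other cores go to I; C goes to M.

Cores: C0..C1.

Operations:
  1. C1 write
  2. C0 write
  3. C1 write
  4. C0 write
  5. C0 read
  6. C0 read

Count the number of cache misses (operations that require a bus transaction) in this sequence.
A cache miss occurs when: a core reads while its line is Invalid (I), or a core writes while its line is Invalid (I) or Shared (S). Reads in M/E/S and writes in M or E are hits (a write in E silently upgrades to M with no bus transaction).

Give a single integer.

Answer: 4

Derivation:
Op 1: C1 write [C1 write: invalidate none -> C1=M] -> [I,M] [MISS #1: write from I]
Op 2: C0 write [C0 write: invalidate ['C1=M'] -> C0=M] -> [M,I] [MISS #2: write from I]
Op 3: C1 write [C1 write: invalidate ['C0=M'] -> C1=M] -> [I,M] [MISS #3: write from I]
Op 4: C0 write [C0 write: invalidate ['C1=M'] -> C0=M] -> [M,I] [MISS #4: write from I]
Op 5: C0 read [C0 read: already in M, no change] -> [M,I] [hit: read from M]
Op 6: C0 read [C0 read: already in M, no change] -> [M,I] [hit: read from M]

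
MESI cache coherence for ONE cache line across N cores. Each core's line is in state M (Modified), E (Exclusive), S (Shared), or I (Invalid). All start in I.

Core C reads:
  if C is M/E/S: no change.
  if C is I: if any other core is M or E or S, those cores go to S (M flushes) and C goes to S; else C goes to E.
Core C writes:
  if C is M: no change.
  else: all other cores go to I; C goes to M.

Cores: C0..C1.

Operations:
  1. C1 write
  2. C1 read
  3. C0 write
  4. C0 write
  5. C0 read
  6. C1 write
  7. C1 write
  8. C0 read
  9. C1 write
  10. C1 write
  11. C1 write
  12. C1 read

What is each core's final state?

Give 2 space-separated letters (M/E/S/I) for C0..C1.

Answer: I M

Derivation:
Op 1: C1 write [C1 write: invalidate none -> C1=M] -> [I,M]
Op 2: C1 read [C1 read: already in M, no change] -> [I,M]
Op 3: C0 write [C0 write: invalidate ['C1=M'] -> C0=M] -> [M,I]
Op 4: C0 write [C0 write: already M (modified), no change] -> [M,I]
Op 5: C0 read [C0 read: already in M, no change] -> [M,I]
Op 6: C1 write [C1 write: invalidate ['C0=M'] -> C1=M] -> [I,M]
Op 7: C1 write [C1 write: already M (modified), no change] -> [I,M]
Op 8: C0 read [C0 read from I: others=['C1=M'] -> C0=S, others downsized to S] -> [S,S]
Op 9: C1 write [C1 write: invalidate ['C0=S'] -> C1=M] -> [I,M]
Op 10: C1 write [C1 write: already M (modified), no change] -> [I,M]
Op 11: C1 write [C1 write: already M (modified), no change] -> [I,M]
Op 12: C1 read [C1 read: already in M, no change] -> [I,M]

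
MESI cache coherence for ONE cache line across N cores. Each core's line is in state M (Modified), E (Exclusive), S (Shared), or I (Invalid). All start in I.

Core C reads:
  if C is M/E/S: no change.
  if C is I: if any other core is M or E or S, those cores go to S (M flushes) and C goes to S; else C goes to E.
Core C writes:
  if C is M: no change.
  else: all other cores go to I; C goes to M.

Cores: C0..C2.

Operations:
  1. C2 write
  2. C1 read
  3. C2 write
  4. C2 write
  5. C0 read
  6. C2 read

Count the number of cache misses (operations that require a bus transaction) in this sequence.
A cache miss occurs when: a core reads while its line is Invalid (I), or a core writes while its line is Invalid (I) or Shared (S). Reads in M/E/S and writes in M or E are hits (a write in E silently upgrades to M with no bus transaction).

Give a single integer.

Answer: 4

Derivation:
Op 1: C2 write [C2 write: invalidate none -> C2=M] -> [I,I,M] [MISS #1: write from I]
Op 2: C1 read [C1 read from I: others=['C2=M'] -> C1=S, others downsized to S] -> [I,S,S] [MISS #2: read from I]
Op 3: C2 write [C2 write: invalidate ['C1=S'] -> C2=M] -> [I,I,M] [MISS #3: write from S]
Op 4: C2 write [C2 write: already M (modified), no change] -> [I,I,M] [hit: write from M]
Op 5: C0 read [C0 read from I: others=['C2=M'] -> C0=S, others downsized to S] -> [S,I,S] [MISS #4: read from I]
Op 6: C2 read [C2 read: already in S, no change] -> [S,I,S] [hit: read from S]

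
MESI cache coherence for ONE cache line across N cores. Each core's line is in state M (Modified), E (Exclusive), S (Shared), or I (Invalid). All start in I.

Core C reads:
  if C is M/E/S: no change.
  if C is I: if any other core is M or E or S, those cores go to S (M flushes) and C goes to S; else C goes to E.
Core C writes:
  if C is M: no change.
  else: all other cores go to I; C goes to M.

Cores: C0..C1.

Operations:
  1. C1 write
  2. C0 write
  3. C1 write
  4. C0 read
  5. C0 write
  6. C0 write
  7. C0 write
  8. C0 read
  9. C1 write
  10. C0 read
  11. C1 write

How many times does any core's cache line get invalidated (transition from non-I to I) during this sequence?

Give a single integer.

Op 1: C1 write [C1 write: invalidate none -> C1=M] -> [I,M] (invalidations this op: 0; running total: 0)
Op 2: C0 write [C0 write: invalidate ['C1=M'] -> C0=M] -> [M,I] (invalidations this op: 1; running total: 1)
Op 3: C1 write [C1 write: invalidate ['C0=M'] -> C1=M] -> [I,M] (invalidations this op: 1; running total: 2)
Op 4: C0 read [C0 read from I: others=['C1=M'] -> C0=S, others downsized to S] -> [S,S] (invalidations this op: 0; running total: 2)
Op 5: C0 write [C0 write: invalidate ['C1=S'] -> C0=M] -> [M,I] (invalidations this op: 1; running total: 3)
Op 6: C0 write [C0 write: already M (modified), no change] -> [M,I] (invalidations this op: 0; running total: 3)
Op 7: C0 write [C0 write: already M (modified), no change] -> [M,I] (invalidations this op: 0; running total: 3)
Op 8: C0 read [C0 read: already in M, no change] -> [M,I] (invalidations this op: 0; running total: 3)
Op 9: C1 write [C1 write: invalidate ['C0=M'] -> C1=M] -> [I,M] (invalidations this op: 1; running total: 4)
Op 10: C0 read [C0 read from I: others=['C1=M'] -> C0=S, others downsized to S] -> [S,S] (invalidations this op: 0; running total: 4)
Op 11: C1 write [C1 write: invalidate ['C0=S'] -> C1=M] -> [I,M] (invalidations this op: 1; running total: 5)

Answer: 5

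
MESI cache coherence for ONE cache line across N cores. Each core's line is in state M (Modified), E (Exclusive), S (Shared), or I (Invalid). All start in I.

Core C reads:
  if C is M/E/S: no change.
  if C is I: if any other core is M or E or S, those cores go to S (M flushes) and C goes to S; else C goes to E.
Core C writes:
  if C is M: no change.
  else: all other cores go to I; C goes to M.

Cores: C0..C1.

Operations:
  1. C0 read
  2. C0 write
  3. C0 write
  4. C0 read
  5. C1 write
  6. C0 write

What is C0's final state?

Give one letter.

Op 1: C0 read [C0 read from I: no other sharers -> C0=E (exclusive)] -> [E,I]
Op 2: C0 write [C0 write: invalidate none -> C0=M] -> [M,I]
Op 3: C0 write [C0 write: already M (modified), no change] -> [M,I]
Op 4: C0 read [C0 read: already in M, no change] -> [M,I]
Op 5: C1 write [C1 write: invalidate ['C0=M'] -> C1=M] -> [I,M]
Op 6: C0 write [C0 write: invalidate ['C1=M'] -> C0=M] -> [M,I]

Answer: M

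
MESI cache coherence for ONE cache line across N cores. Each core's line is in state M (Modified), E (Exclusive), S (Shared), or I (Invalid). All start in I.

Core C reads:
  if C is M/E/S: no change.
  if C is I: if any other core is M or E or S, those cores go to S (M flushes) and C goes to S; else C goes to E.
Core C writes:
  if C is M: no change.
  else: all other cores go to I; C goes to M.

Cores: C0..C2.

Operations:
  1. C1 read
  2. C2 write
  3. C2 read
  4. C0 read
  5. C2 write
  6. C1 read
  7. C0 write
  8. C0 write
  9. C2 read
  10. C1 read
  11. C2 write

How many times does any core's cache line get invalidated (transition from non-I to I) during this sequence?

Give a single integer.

Op 1: C1 read [C1 read from I: no other sharers -> C1=E (exclusive)] -> [I,E,I] (invalidations this op: 0; running total: 0)
Op 2: C2 write [C2 write: invalidate ['C1=E'] -> C2=M] -> [I,I,M] (invalidations this op: 1; running total: 1)
Op 3: C2 read [C2 read: already in M, no change] -> [I,I,M] (invalidations this op: 0; running total: 1)
Op 4: C0 read [C0 read from I: others=['C2=M'] -> C0=S, others downsized to S] -> [S,I,S] (invalidations this op: 0; running total: 1)
Op 5: C2 write [C2 write: invalidate ['C0=S'] -> C2=M] -> [I,I,M] (invalidations this op: 1; running total: 2)
Op 6: C1 read [C1 read from I: others=['C2=M'] -> C1=S, others downsized to S] -> [I,S,S] (invalidations this op: 0; running total: 2)
Op 7: C0 write [C0 write: invalidate ['C1=S', 'C2=S'] -> C0=M] -> [M,I,I] (invalidations this op: 2; running total: 4)
Op 8: C0 write [C0 write: already M (modified), no change] -> [M,I,I] (invalidations this op: 0; running total: 4)
Op 9: C2 read [C2 read from I: others=['C0=M'] -> C2=S, others downsized to S] -> [S,I,S] (invalidations this op: 0; running total: 4)
Op 10: C1 read [C1 read from I: others=['C0=S', 'C2=S'] -> C1=S, others downsized to S] -> [S,S,S] (invalidations this op: 0; running total: 4)
Op 11: C2 write [C2 write: invalidate ['C0=S', 'C1=S'] -> C2=M] -> [I,I,M] (invalidations this op: 2; running total: 6)

Answer: 6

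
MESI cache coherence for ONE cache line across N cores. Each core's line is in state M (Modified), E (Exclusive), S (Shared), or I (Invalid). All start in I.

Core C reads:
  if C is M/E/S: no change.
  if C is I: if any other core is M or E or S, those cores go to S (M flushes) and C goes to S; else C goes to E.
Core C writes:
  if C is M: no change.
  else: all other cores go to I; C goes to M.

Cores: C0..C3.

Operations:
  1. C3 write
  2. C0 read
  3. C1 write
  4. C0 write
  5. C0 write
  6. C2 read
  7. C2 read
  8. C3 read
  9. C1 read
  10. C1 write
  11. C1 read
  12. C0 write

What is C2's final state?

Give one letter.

Answer: I

Derivation:
Op 1: C3 write [C3 write: invalidate none -> C3=M] -> [I,I,I,M]
Op 2: C0 read [C0 read from I: others=['C3=M'] -> C0=S, others downsized to S] -> [S,I,I,S]
Op 3: C1 write [C1 write: invalidate ['C0=S', 'C3=S'] -> C1=M] -> [I,M,I,I]
Op 4: C0 write [C0 write: invalidate ['C1=M'] -> C0=M] -> [M,I,I,I]
Op 5: C0 write [C0 write: already M (modified), no change] -> [M,I,I,I]
Op 6: C2 read [C2 read from I: others=['C0=M'] -> C2=S, others downsized to S] -> [S,I,S,I]
Op 7: C2 read [C2 read: already in S, no change] -> [S,I,S,I]
Op 8: C3 read [C3 read from I: others=['C0=S', 'C2=S'] -> C3=S, others downsized to S] -> [S,I,S,S]
Op 9: C1 read [C1 read from I: others=['C0=S', 'C2=S', 'C3=S'] -> C1=S, others downsized to S] -> [S,S,S,S]
Op 10: C1 write [C1 write: invalidate ['C0=S', 'C2=S', 'C3=S'] -> C1=M] -> [I,M,I,I]
Op 11: C1 read [C1 read: already in M, no change] -> [I,M,I,I]
Op 12: C0 write [C0 write: invalidate ['C1=M'] -> C0=M] -> [M,I,I,I]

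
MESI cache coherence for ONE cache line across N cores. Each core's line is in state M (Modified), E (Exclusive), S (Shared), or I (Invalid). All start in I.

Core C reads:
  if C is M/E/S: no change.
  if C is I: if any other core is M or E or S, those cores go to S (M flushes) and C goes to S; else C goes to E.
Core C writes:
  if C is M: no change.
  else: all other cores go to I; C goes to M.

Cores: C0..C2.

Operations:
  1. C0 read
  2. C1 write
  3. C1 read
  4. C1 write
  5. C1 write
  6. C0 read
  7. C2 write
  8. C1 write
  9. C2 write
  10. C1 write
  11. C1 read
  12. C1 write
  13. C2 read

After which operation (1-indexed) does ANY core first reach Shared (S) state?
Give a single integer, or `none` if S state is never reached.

Answer: 6

Derivation:
Op 1: C0 read [C0 read from I: no other sharers -> C0=E (exclusive)] -> [E,I,I]
Op 2: C1 write [C1 write: invalidate ['C0=E'] -> C1=M] -> [I,M,I]
Op 3: C1 read [C1 read: already in M, no change] -> [I,M,I]
Op 4: C1 write [C1 write: already M (modified), no change] -> [I,M,I]
Op 5: C1 write [C1 write: already M (modified), no change] -> [I,M,I]
Op 6: C0 read [C0 read from I: others=['C1=M'] -> C0=S, others downsized to S] -> [S,S,I]
  -> First S state at op 6; remaining ops need not be traced.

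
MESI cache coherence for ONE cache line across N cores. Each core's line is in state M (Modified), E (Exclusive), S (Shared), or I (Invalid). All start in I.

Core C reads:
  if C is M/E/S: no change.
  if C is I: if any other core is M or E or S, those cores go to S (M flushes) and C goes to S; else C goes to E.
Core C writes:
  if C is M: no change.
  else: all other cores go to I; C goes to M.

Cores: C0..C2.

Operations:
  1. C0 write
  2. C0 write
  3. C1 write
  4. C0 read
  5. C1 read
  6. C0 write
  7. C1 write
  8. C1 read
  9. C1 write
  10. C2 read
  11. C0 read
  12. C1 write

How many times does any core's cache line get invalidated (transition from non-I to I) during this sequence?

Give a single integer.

Op 1: C0 write [C0 write: invalidate none -> C0=M] -> [M,I,I] (invalidations this op: 0; running total: 0)
Op 2: C0 write [C0 write: already M (modified), no change] -> [M,I,I] (invalidations this op: 0; running total: 0)
Op 3: C1 write [C1 write: invalidate ['C0=M'] -> C1=M] -> [I,M,I] (invalidations this op: 1; running total: 1)
Op 4: C0 read [C0 read from I: others=['C1=M'] -> C0=S, others downsized to S] -> [S,S,I] (invalidations this op: 0; running total: 1)
Op 5: C1 read [C1 read: already in S, no change] -> [S,S,I] (invalidations this op: 0; running total: 1)
Op 6: C0 write [C0 write: invalidate ['C1=S'] -> C0=M] -> [M,I,I] (invalidations this op: 1; running total: 2)
Op 7: C1 write [C1 write: invalidate ['C0=M'] -> C1=M] -> [I,M,I] (invalidations this op: 1; running total: 3)
Op 8: C1 read [C1 read: already in M, no change] -> [I,M,I] (invalidations this op: 0; running total: 3)
Op 9: C1 write [C1 write: already M (modified), no change] -> [I,M,I] (invalidations this op: 0; running total: 3)
Op 10: C2 read [C2 read from I: others=['C1=M'] -> C2=S, others downsized to S] -> [I,S,S] (invalidations this op: 0; running total: 3)
Op 11: C0 read [C0 read from I: others=['C1=S', 'C2=S'] -> C0=S, others downsized to S] -> [S,S,S] (invalidations this op: 0; running total: 3)
Op 12: C1 write [C1 write: invalidate ['C0=S', 'C2=S'] -> C1=M] -> [I,M,I] (invalidations this op: 2; running total: 5)

Answer: 5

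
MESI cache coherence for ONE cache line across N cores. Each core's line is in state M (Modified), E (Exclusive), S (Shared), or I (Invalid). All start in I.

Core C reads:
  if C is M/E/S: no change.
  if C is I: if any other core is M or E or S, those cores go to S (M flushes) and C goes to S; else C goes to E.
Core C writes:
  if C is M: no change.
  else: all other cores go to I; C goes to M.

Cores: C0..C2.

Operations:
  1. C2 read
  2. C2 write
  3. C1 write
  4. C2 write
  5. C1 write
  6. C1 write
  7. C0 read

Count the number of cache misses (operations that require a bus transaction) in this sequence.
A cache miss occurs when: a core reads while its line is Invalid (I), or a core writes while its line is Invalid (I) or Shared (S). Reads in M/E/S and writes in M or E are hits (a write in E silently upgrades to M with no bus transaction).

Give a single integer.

Op 1: C2 read [C2 read from I: no other sharers -> C2=E (exclusive)] -> [I,I,E] [MISS #1: read from I]
Op 2: C2 write [C2 write: invalidate none -> C2=M] -> [I,I,M] [hit: write from E is a silent E->M upgrade, no bus transaction]
Op 3: C1 write [C1 write: invalidate ['C2=M'] -> C1=M] -> [I,M,I] [MISS #2: write from I]
Op 4: C2 write [C2 write: invalidate ['C1=M'] -> C2=M] -> [I,I,M] [MISS #3: write from I]
Op 5: C1 write [C1 write: invalidate ['C2=M'] -> C1=M] -> [I,M,I] [MISS #4: write from I]
Op 6: C1 write [C1 write: already M (modified), no change] -> [I,M,I] [hit: write from M]
Op 7: C0 read [C0 read from I: others=['C1=M'] -> C0=S, others downsized to S] -> [S,S,I] [MISS #5: read from I]

Answer: 5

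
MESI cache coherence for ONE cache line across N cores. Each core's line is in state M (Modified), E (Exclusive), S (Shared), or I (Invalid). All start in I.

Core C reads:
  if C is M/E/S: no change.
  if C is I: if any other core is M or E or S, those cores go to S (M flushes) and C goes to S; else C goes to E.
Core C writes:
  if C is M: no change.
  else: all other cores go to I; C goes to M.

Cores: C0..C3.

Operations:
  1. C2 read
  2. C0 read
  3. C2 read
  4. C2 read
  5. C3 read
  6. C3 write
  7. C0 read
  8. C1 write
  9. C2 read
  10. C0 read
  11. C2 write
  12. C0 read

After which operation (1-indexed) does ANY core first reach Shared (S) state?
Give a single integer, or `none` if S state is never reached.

Op 1: C2 read [C2 read from I: no other sharers -> C2=E (exclusive)] -> [I,I,E,I]
Op 2: C0 read [C0 read from I: others=['C2=E'] -> C0=S, others downsized to S] -> [S,I,S,I]
  -> First S state at op 2; remaining ops need not be traced.

Answer: 2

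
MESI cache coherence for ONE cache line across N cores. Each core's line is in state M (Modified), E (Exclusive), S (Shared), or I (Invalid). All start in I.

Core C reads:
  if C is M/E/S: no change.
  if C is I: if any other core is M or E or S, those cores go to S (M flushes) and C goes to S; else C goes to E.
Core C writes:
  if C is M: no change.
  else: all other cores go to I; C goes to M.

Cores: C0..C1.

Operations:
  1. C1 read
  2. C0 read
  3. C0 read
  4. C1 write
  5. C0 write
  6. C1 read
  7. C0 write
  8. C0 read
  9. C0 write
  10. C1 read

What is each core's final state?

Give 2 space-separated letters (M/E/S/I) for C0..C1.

Op 1: C1 read [C1 read from I: no other sharers -> C1=E (exclusive)] -> [I,E]
Op 2: C0 read [C0 read from I: others=['C1=E'] -> C0=S, others downsized to S] -> [S,S]
Op 3: C0 read [C0 read: already in S, no change] -> [S,S]
Op 4: C1 write [C1 write: invalidate ['C0=S'] -> C1=M] -> [I,M]
Op 5: C0 write [C0 write: invalidate ['C1=M'] -> C0=M] -> [M,I]
Op 6: C1 read [C1 read from I: others=['C0=M'] -> C1=S, others downsized to S] -> [S,S]
Op 7: C0 write [C0 write: invalidate ['C1=S'] -> C0=M] -> [M,I]
Op 8: C0 read [C0 read: already in M, no change] -> [M,I]
Op 9: C0 write [C0 write: already M (modified), no change] -> [M,I]
Op 10: C1 read [C1 read from I: others=['C0=M'] -> C1=S, others downsized to S] -> [S,S]

Answer: S S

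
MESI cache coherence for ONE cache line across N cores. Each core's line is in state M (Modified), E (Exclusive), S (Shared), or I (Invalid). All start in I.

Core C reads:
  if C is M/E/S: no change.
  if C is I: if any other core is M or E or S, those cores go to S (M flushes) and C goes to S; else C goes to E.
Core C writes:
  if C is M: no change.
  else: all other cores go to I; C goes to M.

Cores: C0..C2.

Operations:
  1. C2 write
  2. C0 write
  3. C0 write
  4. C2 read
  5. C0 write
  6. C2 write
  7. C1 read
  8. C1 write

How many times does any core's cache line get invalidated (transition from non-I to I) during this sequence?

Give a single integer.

Op 1: C2 write [C2 write: invalidate none -> C2=M] -> [I,I,M] (invalidations this op: 0; running total: 0)
Op 2: C0 write [C0 write: invalidate ['C2=M'] -> C0=M] -> [M,I,I] (invalidations this op: 1; running total: 1)
Op 3: C0 write [C0 write: already M (modified), no change] -> [M,I,I] (invalidations this op: 0; running total: 1)
Op 4: C2 read [C2 read from I: others=['C0=M'] -> C2=S, others downsized to S] -> [S,I,S] (invalidations this op: 0; running total: 1)
Op 5: C0 write [C0 write: invalidate ['C2=S'] -> C0=M] -> [M,I,I] (invalidations this op: 1; running total: 2)
Op 6: C2 write [C2 write: invalidate ['C0=M'] -> C2=M] -> [I,I,M] (invalidations this op: 1; running total: 3)
Op 7: C1 read [C1 read from I: others=['C2=M'] -> C1=S, others downsized to S] -> [I,S,S] (invalidations this op: 0; running total: 3)
Op 8: C1 write [C1 write: invalidate ['C2=S'] -> C1=M] -> [I,M,I] (invalidations this op: 1; running total: 4)

Answer: 4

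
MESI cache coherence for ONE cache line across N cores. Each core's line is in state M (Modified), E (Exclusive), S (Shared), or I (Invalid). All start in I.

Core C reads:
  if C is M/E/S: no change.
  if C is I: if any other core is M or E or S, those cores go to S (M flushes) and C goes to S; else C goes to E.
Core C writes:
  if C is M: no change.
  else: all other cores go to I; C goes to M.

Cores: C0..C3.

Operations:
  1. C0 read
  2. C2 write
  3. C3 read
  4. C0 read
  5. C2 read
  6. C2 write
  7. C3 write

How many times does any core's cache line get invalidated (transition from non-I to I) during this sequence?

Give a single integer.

Answer: 4

Derivation:
Op 1: C0 read [C0 read from I: no other sharers -> C0=E (exclusive)] -> [E,I,I,I] (invalidations this op: 0; running total: 0)
Op 2: C2 write [C2 write: invalidate ['C0=E'] -> C2=M] -> [I,I,M,I] (invalidations this op: 1; running total: 1)
Op 3: C3 read [C3 read from I: others=['C2=M'] -> C3=S, others downsized to S] -> [I,I,S,S] (invalidations this op: 0; running total: 1)
Op 4: C0 read [C0 read from I: others=['C2=S', 'C3=S'] -> C0=S, others downsized to S] -> [S,I,S,S] (invalidations this op: 0; running total: 1)
Op 5: C2 read [C2 read: already in S, no change] -> [S,I,S,S] (invalidations this op: 0; running total: 1)
Op 6: C2 write [C2 write: invalidate ['C0=S', 'C3=S'] -> C2=M] -> [I,I,M,I] (invalidations this op: 2; running total: 3)
Op 7: C3 write [C3 write: invalidate ['C2=M'] -> C3=M] -> [I,I,I,M] (invalidations this op: 1; running total: 4)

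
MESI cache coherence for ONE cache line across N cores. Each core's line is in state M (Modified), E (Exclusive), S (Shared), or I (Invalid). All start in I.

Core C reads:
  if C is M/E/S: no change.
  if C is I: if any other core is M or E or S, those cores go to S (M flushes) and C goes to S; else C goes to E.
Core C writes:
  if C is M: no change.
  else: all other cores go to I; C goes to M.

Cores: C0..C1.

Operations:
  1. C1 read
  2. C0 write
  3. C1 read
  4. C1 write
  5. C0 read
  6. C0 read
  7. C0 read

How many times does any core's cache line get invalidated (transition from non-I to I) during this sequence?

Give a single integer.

Op 1: C1 read [C1 read from I: no other sharers -> C1=E (exclusive)] -> [I,E] (invalidations this op: 0; running total: 0)
Op 2: C0 write [C0 write: invalidate ['C1=E'] -> C0=M] -> [M,I] (invalidations this op: 1; running total: 1)
Op 3: C1 read [C1 read from I: others=['C0=M'] -> C1=S, others downsized to S] -> [S,S] (invalidations this op: 0; running total: 1)
Op 4: C1 write [C1 write: invalidate ['C0=S'] -> C1=M] -> [I,M] (invalidations this op: 1; running total: 2)
Op 5: C0 read [C0 read from I: others=['C1=M'] -> C0=S, others downsized to S] -> [S,S] (invalidations this op: 0; running total: 2)
Op 6: C0 read [C0 read: already in S, no change] -> [S,S] (invalidations this op: 0; running total: 2)
Op 7: C0 read [C0 read: already in S, no change] -> [S,S] (invalidations this op: 0; running total: 2)

Answer: 2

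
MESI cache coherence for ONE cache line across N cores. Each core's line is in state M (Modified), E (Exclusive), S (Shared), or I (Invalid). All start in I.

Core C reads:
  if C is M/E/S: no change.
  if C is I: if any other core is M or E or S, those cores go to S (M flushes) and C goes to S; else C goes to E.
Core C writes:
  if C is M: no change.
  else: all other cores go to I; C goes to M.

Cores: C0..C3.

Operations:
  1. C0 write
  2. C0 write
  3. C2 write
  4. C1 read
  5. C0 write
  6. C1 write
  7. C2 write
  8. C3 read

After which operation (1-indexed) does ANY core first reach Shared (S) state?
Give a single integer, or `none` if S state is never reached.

Answer: 4

Derivation:
Op 1: C0 write [C0 write: invalidate none -> C0=M] -> [M,I,I,I]
Op 2: C0 write [C0 write: already M (modified), no change] -> [M,I,I,I]
Op 3: C2 write [C2 write: invalidate ['C0=M'] -> C2=M] -> [I,I,M,I]
Op 4: C1 read [C1 read from I: others=['C2=M'] -> C1=S, others downsized to S] -> [I,S,S,I]
  -> First S state at op 4; remaining ops need not be traced.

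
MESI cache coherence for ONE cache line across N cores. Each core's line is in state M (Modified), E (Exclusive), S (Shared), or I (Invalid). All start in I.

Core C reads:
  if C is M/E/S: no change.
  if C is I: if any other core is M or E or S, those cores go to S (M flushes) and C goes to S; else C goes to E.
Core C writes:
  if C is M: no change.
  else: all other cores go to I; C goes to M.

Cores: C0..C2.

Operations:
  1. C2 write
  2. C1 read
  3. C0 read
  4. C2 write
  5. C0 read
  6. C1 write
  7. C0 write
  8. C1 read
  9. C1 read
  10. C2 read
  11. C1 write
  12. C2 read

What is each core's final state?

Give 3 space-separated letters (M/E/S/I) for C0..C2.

Op 1: C2 write [C2 write: invalidate none -> C2=M] -> [I,I,M]
Op 2: C1 read [C1 read from I: others=['C2=M'] -> C1=S, others downsized to S] -> [I,S,S]
Op 3: C0 read [C0 read from I: others=['C1=S', 'C2=S'] -> C0=S, others downsized to S] -> [S,S,S]
Op 4: C2 write [C2 write: invalidate ['C0=S', 'C1=S'] -> C2=M] -> [I,I,M]
Op 5: C0 read [C0 read from I: others=['C2=M'] -> C0=S, others downsized to S] -> [S,I,S]
Op 6: C1 write [C1 write: invalidate ['C0=S', 'C2=S'] -> C1=M] -> [I,M,I]
Op 7: C0 write [C0 write: invalidate ['C1=M'] -> C0=M] -> [M,I,I]
Op 8: C1 read [C1 read from I: others=['C0=M'] -> C1=S, others downsized to S] -> [S,S,I]
Op 9: C1 read [C1 read: already in S, no change] -> [S,S,I]
Op 10: C2 read [C2 read from I: others=['C0=S', 'C1=S'] -> C2=S, others downsized to S] -> [S,S,S]
Op 11: C1 write [C1 write: invalidate ['C0=S', 'C2=S'] -> C1=M] -> [I,M,I]
Op 12: C2 read [C2 read from I: others=['C1=M'] -> C2=S, others downsized to S] -> [I,S,S]

Answer: I S S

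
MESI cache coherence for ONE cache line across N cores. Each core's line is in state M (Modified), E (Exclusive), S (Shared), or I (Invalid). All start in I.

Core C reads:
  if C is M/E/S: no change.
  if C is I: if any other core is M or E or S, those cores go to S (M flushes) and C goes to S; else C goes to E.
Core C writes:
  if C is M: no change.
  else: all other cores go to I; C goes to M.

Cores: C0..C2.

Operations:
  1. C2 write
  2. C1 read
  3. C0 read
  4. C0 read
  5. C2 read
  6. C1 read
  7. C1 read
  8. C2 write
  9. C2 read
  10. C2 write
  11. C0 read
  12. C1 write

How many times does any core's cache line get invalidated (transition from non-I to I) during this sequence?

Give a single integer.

Answer: 4

Derivation:
Op 1: C2 write [C2 write: invalidate none -> C2=M] -> [I,I,M] (invalidations this op: 0; running total: 0)
Op 2: C1 read [C1 read from I: others=['C2=M'] -> C1=S, others downsized to S] -> [I,S,S] (invalidations this op: 0; running total: 0)
Op 3: C0 read [C0 read from I: others=['C1=S', 'C2=S'] -> C0=S, others downsized to S] -> [S,S,S] (invalidations this op: 0; running total: 0)
Op 4: C0 read [C0 read: already in S, no change] -> [S,S,S] (invalidations this op: 0; running total: 0)
Op 5: C2 read [C2 read: already in S, no change] -> [S,S,S] (invalidations this op: 0; running total: 0)
Op 6: C1 read [C1 read: already in S, no change] -> [S,S,S] (invalidations this op: 0; running total: 0)
Op 7: C1 read [C1 read: already in S, no change] -> [S,S,S] (invalidations this op: 0; running total: 0)
Op 8: C2 write [C2 write: invalidate ['C0=S', 'C1=S'] -> C2=M] -> [I,I,M] (invalidations this op: 2; running total: 2)
Op 9: C2 read [C2 read: already in M, no change] -> [I,I,M] (invalidations this op: 0; running total: 2)
Op 10: C2 write [C2 write: already M (modified), no change] -> [I,I,M] (invalidations this op: 0; running total: 2)
Op 11: C0 read [C0 read from I: others=['C2=M'] -> C0=S, others downsized to S] -> [S,I,S] (invalidations this op: 0; running total: 2)
Op 12: C1 write [C1 write: invalidate ['C0=S', 'C2=S'] -> C1=M] -> [I,M,I] (invalidations this op: 2; running total: 4)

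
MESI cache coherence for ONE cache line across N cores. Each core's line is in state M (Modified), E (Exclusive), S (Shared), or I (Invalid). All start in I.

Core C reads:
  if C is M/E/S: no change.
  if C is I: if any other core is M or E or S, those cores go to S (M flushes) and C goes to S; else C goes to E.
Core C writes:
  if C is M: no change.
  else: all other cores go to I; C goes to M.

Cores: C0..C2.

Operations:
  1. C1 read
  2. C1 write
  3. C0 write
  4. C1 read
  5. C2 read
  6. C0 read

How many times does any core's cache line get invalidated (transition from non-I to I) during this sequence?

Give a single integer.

Op 1: C1 read [C1 read from I: no other sharers -> C1=E (exclusive)] -> [I,E,I] (invalidations this op: 0; running total: 0)
Op 2: C1 write [C1 write: invalidate none -> C1=M] -> [I,M,I] (invalidations this op: 0; running total: 0)
Op 3: C0 write [C0 write: invalidate ['C1=M'] -> C0=M] -> [M,I,I] (invalidations this op: 1; running total: 1)
Op 4: C1 read [C1 read from I: others=['C0=M'] -> C1=S, others downsized to S] -> [S,S,I] (invalidations this op: 0; running total: 1)
Op 5: C2 read [C2 read from I: others=['C0=S', 'C1=S'] -> C2=S, others downsized to S] -> [S,S,S] (invalidations this op: 0; running total: 1)
Op 6: C0 read [C0 read: already in S, no change] -> [S,S,S] (invalidations this op: 0; running total: 1)

Answer: 1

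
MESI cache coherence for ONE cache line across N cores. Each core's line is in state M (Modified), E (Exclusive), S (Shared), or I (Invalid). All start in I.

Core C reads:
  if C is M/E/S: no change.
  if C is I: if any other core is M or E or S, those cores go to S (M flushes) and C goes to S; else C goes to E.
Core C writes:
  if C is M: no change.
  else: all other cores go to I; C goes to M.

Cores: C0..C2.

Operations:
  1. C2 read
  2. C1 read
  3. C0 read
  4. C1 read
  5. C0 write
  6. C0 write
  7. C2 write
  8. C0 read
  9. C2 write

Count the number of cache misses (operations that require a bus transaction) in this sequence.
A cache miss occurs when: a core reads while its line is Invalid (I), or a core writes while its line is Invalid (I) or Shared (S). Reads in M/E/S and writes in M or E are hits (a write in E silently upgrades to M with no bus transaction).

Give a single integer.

Answer: 7

Derivation:
Op 1: C2 read [C2 read from I: no other sharers -> C2=E (exclusive)] -> [I,I,E] [MISS #1: read from I]
Op 2: C1 read [C1 read from I: others=['C2=E'] -> C1=S, others downsized to S] -> [I,S,S] [MISS #2: read from I]
Op 3: C0 read [C0 read from I: others=['C1=S', 'C2=S'] -> C0=S, others downsized to S] -> [S,S,S] [MISS #3: read from I]
Op 4: C1 read [C1 read: already in S, no change] -> [S,S,S] [hit: read from S]
Op 5: C0 write [C0 write: invalidate ['C1=S', 'C2=S'] -> C0=M] -> [M,I,I] [MISS #4: write from S]
Op 6: C0 write [C0 write: already M (modified), no change] -> [M,I,I] [hit: write from M]
Op 7: C2 write [C2 write: invalidate ['C0=M'] -> C2=M] -> [I,I,M] [MISS #5: write from I]
Op 8: C0 read [C0 read from I: others=['C2=M'] -> C0=S, others downsized to S] -> [S,I,S] [MISS #6: read from I]
Op 9: C2 write [C2 write: invalidate ['C0=S'] -> C2=M] -> [I,I,M] [MISS #7: write from S]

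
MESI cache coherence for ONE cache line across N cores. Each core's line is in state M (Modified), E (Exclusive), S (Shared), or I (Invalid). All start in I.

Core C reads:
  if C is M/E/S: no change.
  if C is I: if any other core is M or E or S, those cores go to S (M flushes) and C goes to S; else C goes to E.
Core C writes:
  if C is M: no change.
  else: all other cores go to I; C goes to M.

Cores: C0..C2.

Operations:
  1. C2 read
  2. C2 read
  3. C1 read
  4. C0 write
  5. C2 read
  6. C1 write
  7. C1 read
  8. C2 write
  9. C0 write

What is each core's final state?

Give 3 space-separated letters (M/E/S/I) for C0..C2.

Op 1: C2 read [C2 read from I: no other sharers -> C2=E (exclusive)] -> [I,I,E]
Op 2: C2 read [C2 read: already in E, no change] -> [I,I,E]
Op 3: C1 read [C1 read from I: others=['C2=E'] -> C1=S, others downsized to S] -> [I,S,S]
Op 4: C0 write [C0 write: invalidate ['C1=S', 'C2=S'] -> C0=M] -> [M,I,I]
Op 5: C2 read [C2 read from I: others=['C0=M'] -> C2=S, others downsized to S] -> [S,I,S]
Op 6: C1 write [C1 write: invalidate ['C0=S', 'C2=S'] -> C1=M] -> [I,M,I]
Op 7: C1 read [C1 read: already in M, no change] -> [I,M,I]
Op 8: C2 write [C2 write: invalidate ['C1=M'] -> C2=M] -> [I,I,M]
Op 9: C0 write [C0 write: invalidate ['C2=M'] -> C0=M] -> [M,I,I]

Answer: M I I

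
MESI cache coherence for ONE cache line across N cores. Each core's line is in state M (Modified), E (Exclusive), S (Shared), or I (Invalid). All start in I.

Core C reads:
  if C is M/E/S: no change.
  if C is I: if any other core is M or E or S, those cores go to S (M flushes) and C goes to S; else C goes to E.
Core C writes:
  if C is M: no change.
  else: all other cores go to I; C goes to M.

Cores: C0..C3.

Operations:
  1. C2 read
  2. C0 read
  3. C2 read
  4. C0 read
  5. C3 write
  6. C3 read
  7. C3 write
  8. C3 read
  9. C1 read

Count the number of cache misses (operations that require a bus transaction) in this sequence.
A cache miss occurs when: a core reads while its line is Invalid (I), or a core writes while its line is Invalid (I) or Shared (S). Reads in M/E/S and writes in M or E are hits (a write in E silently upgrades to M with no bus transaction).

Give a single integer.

Answer: 4

Derivation:
Op 1: C2 read [C2 read from I: no other sharers -> C2=E (exclusive)] -> [I,I,E,I] [MISS #1: read from I]
Op 2: C0 read [C0 read from I: others=['C2=E'] -> C0=S, others downsized to S] -> [S,I,S,I] [MISS #2: read from I]
Op 3: C2 read [C2 read: already in S, no change] -> [S,I,S,I] [hit: read from S]
Op 4: C0 read [C0 read: already in S, no change] -> [S,I,S,I] [hit: read from S]
Op 5: C3 write [C3 write: invalidate ['C0=S', 'C2=S'] -> C3=M] -> [I,I,I,M] [MISS #3: write from I]
Op 6: C3 read [C3 read: already in M, no change] -> [I,I,I,M] [hit: read from M]
Op 7: C3 write [C3 write: already M (modified), no change] -> [I,I,I,M] [hit: write from M]
Op 8: C3 read [C3 read: already in M, no change] -> [I,I,I,M] [hit: read from M]
Op 9: C1 read [C1 read from I: others=['C3=M'] -> C1=S, others downsized to S] -> [I,S,I,S] [MISS #4: read from I]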